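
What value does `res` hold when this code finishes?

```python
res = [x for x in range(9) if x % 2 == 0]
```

Let's trace through this code step by step.

Initialize: res = [x for x in range(9) if x % 2 == 0]

After execution: res = [0, 2, 4, 6, 8]
[0, 2, 4, 6, 8]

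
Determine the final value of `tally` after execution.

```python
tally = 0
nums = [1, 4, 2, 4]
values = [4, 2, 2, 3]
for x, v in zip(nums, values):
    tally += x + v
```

Let's trace through this code step by step.

Initialize: tally = 0
Initialize: nums = [1, 4, 2, 4]
Initialize: values = [4, 2, 2, 3]
Entering loop: for x, v in zip(nums, values):

After execution: tally = 22
22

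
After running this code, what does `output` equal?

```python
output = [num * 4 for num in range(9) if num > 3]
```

Let's trace through this code step by step.

Initialize: output = [num * 4 for num in range(9) if num > 3]

After execution: output = [16, 20, 24, 28, 32]
[16, 20, 24, 28, 32]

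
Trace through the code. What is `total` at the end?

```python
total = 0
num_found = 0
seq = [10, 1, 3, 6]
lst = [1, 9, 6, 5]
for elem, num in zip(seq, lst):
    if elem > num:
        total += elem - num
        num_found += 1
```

Let's trace through this code step by step.

Initialize: total = 0
Initialize: num_found = 0
Initialize: seq = [10, 1, 3, 6]
Initialize: lst = [1, 9, 6, 5]
Entering loop: for elem, num in zip(seq, lst):

After execution: total = 10
10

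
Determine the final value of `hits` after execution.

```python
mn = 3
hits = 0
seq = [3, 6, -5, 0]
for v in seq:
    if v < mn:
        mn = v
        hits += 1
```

Let's trace through this code step by step.

Initialize: mn = 3
Initialize: hits = 0
Initialize: seq = [3, 6, -5, 0]
Entering loop: for v in seq:

After execution: hits = 1
1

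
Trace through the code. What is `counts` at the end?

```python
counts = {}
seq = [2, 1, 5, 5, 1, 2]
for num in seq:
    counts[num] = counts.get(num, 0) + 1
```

Let's trace through this code step by step.

Initialize: counts = {}
Initialize: seq = [2, 1, 5, 5, 1, 2]
Entering loop: for num in seq:

After execution: counts = {2: 2, 1: 2, 5: 2}
{2: 2, 1: 2, 5: 2}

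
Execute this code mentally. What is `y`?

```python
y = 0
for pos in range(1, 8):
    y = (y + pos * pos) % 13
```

Let's trace through this code step by step.

Initialize: y = 0
Entering loop: for pos in range(1, 8):

After execution: y = 10
10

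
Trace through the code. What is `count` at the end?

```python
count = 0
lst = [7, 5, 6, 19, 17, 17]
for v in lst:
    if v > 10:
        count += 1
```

Let's trace through this code step by step.

Initialize: count = 0
Initialize: lst = [7, 5, 6, 19, 17, 17]
Entering loop: for v in lst:

After execution: count = 3
3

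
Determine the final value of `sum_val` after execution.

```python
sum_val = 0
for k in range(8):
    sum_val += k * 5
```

Let's trace through this code step by step.

Initialize: sum_val = 0
Entering loop: for k in range(8):

After execution: sum_val = 140
140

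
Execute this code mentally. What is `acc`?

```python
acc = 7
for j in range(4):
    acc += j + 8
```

Let's trace through this code step by step.

Initialize: acc = 7
Entering loop: for j in range(4):

After execution: acc = 45
45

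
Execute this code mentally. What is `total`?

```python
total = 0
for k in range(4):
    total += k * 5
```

Let's trace through this code step by step.

Initialize: total = 0
Entering loop: for k in range(4):

After execution: total = 30
30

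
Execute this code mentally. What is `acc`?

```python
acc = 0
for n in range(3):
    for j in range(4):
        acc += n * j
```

Let's trace through this code step by step.

Initialize: acc = 0
Entering loop: for n in range(3):

After execution: acc = 18
18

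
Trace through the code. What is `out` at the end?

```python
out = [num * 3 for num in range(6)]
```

Let's trace through this code step by step.

Initialize: out = [num * 3 for num in range(6)]

After execution: out = [0, 3, 6, 9, 12, 15]
[0, 3, 6, 9, 12, 15]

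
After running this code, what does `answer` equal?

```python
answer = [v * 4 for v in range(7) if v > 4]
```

Let's trace through this code step by step.

Initialize: answer = [v * 4 for v in range(7) if v > 4]

After execution: answer = [20, 24]
[20, 24]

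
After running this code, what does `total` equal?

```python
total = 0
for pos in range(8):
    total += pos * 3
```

Let's trace through this code step by step.

Initialize: total = 0
Entering loop: for pos in range(8):

After execution: total = 84
84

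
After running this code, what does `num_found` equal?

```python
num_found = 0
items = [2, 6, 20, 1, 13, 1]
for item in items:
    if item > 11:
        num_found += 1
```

Let's trace through this code step by step.

Initialize: num_found = 0
Initialize: items = [2, 6, 20, 1, 13, 1]
Entering loop: for item in items:

After execution: num_found = 2
2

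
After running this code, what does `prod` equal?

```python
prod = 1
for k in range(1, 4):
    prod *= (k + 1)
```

Let's trace through this code step by step.

Initialize: prod = 1
Entering loop: for k in range(1, 4):

After execution: prod = 24
24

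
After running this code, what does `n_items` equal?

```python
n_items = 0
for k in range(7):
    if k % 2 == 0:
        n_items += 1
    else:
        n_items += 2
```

Let's trace through this code step by step.

Initialize: n_items = 0
Entering loop: for k in range(7):

After execution: n_items = 10
10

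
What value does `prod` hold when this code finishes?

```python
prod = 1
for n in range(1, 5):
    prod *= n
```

Let's trace through this code step by step.

Initialize: prod = 1
Entering loop: for n in range(1, 5):

After execution: prod = 24
24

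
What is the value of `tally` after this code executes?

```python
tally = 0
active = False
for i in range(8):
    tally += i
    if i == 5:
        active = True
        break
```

Let's trace through this code step by step.

Initialize: tally = 0
Initialize: active = False
Entering loop: for i in range(8):

After execution: tally = 15
15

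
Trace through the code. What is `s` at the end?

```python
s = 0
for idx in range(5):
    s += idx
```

Let's trace through this code step by step.

Initialize: s = 0
Entering loop: for idx in range(5):

After execution: s = 10
10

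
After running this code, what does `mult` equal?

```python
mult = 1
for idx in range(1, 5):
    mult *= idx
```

Let's trace through this code step by step.

Initialize: mult = 1
Entering loop: for idx in range(1, 5):

After execution: mult = 24
24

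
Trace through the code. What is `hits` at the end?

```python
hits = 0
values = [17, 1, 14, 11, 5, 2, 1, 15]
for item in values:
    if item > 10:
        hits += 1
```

Let's trace through this code step by step.

Initialize: hits = 0
Initialize: values = [17, 1, 14, 11, 5, 2, 1, 15]
Entering loop: for item in values:

After execution: hits = 4
4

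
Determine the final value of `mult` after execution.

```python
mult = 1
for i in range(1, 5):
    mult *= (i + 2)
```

Let's trace through this code step by step.

Initialize: mult = 1
Entering loop: for i in range(1, 5):

After execution: mult = 360
360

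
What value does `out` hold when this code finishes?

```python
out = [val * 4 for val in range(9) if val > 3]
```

Let's trace through this code step by step.

Initialize: out = [val * 4 for val in range(9) if val > 3]

After execution: out = [16, 20, 24, 28, 32]
[16, 20, 24, 28, 32]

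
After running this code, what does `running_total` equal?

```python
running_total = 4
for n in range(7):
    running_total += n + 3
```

Let's trace through this code step by step.

Initialize: running_total = 4
Entering loop: for n in range(7):

After execution: running_total = 46
46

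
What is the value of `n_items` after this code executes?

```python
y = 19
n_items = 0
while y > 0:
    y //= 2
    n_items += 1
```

Let's trace through this code step by step.

Initialize: y = 19
Initialize: n_items = 0
Entering loop: while y > 0:

After execution: n_items = 5
5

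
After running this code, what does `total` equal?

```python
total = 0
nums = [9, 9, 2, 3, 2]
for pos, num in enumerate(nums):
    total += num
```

Let's trace through this code step by step.

Initialize: total = 0
Initialize: nums = [9, 9, 2, 3, 2]
Entering loop: for pos, num in enumerate(nums):

After execution: total = 25
25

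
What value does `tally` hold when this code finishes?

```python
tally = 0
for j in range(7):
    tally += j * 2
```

Let's trace through this code step by step.

Initialize: tally = 0
Entering loop: for j in range(7):

After execution: tally = 42
42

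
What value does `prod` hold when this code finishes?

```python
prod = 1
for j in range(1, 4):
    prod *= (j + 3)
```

Let's trace through this code step by step.

Initialize: prod = 1
Entering loop: for j in range(1, 4):

After execution: prod = 120
120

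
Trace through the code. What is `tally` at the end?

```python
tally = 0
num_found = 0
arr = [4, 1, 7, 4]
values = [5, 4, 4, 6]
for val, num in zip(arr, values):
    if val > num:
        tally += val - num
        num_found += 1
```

Let's trace through this code step by step.

Initialize: tally = 0
Initialize: num_found = 0
Initialize: arr = [4, 1, 7, 4]
Initialize: values = [5, 4, 4, 6]
Entering loop: for val, num in zip(arr, values):

After execution: tally = 3
3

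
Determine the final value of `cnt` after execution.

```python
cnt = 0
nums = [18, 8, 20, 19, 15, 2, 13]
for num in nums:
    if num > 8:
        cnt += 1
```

Let's trace through this code step by step.

Initialize: cnt = 0
Initialize: nums = [18, 8, 20, 19, 15, 2, 13]
Entering loop: for num in nums:

After execution: cnt = 5
5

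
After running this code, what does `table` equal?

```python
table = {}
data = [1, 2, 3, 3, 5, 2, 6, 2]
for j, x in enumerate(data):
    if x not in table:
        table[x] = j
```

Let's trace through this code step by step.

Initialize: table = {}
Initialize: data = [1, 2, 3, 3, 5, 2, 6, 2]
Entering loop: for j, x in enumerate(data):

After execution: table = {1: 0, 2: 1, 3: 2, 5: 4, 6: 6}
{1: 0, 2: 1, 3: 2, 5: 4, 6: 6}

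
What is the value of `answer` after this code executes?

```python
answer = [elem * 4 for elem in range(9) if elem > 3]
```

Let's trace through this code step by step.

Initialize: answer = [elem * 4 for elem in range(9) if elem > 3]

After execution: answer = [16, 20, 24, 28, 32]
[16, 20, 24, 28, 32]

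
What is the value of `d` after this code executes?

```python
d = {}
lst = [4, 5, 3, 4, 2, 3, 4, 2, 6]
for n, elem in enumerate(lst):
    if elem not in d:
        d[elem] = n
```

Let's trace through this code step by step.

Initialize: d = {}
Initialize: lst = [4, 5, 3, 4, 2, 3, 4, 2, 6]
Entering loop: for n, elem in enumerate(lst):

After execution: d = {4: 0, 5: 1, 3: 2, 2: 4, 6: 8}
{4: 0, 5: 1, 3: 2, 2: 4, 6: 8}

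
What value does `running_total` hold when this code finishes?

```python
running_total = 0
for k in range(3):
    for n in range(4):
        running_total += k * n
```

Let's trace through this code step by step.

Initialize: running_total = 0
Entering loop: for k in range(3):

After execution: running_total = 18
18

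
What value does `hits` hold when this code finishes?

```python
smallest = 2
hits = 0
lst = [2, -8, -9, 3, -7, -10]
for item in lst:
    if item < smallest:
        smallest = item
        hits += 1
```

Let's trace through this code step by step.

Initialize: smallest = 2
Initialize: hits = 0
Initialize: lst = [2, -8, -9, 3, -7, -10]
Entering loop: for item in lst:

After execution: hits = 3
3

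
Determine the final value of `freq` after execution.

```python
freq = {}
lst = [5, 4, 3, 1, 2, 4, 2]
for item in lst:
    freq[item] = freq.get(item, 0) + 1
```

Let's trace through this code step by step.

Initialize: freq = {}
Initialize: lst = [5, 4, 3, 1, 2, 4, 2]
Entering loop: for item in lst:

After execution: freq = {5: 1, 4: 2, 3: 1, 1: 1, 2: 2}
{5: 1, 4: 2, 3: 1, 1: 1, 2: 2}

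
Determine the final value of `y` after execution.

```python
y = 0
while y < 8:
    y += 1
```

Let's trace through this code step by step.

Initialize: y = 0
Entering loop: while y < 8:

After execution: y = 8
8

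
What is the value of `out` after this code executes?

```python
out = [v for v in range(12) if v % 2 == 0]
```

Let's trace through this code step by step.

Initialize: out = [v for v in range(12) if v % 2 == 0]

After execution: out = [0, 2, 4, 6, 8, 10]
[0, 2, 4, 6, 8, 10]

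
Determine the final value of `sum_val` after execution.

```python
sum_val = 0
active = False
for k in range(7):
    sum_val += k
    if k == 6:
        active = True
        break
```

Let's trace through this code step by step.

Initialize: sum_val = 0
Initialize: active = False
Entering loop: for k in range(7):

After execution: sum_val = 21
21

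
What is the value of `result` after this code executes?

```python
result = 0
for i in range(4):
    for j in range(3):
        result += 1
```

Let's trace through this code step by step.

Initialize: result = 0
Entering loop: for i in range(4):

After execution: result = 12
12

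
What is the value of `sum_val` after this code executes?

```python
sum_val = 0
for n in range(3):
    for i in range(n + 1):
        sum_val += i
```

Let's trace through this code step by step.

Initialize: sum_val = 0
Entering loop: for n in range(3):

After execution: sum_val = 4
4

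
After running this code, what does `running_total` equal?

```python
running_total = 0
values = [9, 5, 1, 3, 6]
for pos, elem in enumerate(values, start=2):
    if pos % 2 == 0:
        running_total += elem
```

Let's trace through this code step by step.

Initialize: running_total = 0
Initialize: values = [9, 5, 1, 3, 6]
Entering loop: for pos, elem in enumerate(values, start=2):

After execution: running_total = 16
16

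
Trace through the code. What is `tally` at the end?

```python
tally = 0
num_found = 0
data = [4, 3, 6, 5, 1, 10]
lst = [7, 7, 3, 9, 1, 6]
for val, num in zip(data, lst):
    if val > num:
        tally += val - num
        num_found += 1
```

Let's trace through this code step by step.

Initialize: tally = 0
Initialize: num_found = 0
Initialize: data = [4, 3, 6, 5, 1, 10]
Initialize: lst = [7, 7, 3, 9, 1, 6]
Entering loop: for val, num in zip(data, lst):

After execution: tally = 7
7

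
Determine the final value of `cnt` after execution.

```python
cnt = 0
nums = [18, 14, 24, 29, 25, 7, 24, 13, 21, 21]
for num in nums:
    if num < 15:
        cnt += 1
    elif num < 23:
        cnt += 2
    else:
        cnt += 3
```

Let's trace through this code step by step.

Initialize: cnt = 0
Initialize: nums = [18, 14, 24, 29, 25, 7, 24, 13, 21, 21]
Entering loop: for num in nums:

After execution: cnt = 21
21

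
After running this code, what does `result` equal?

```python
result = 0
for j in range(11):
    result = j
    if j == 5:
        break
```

Let's trace through this code step by step.

Initialize: result = 0
Entering loop: for j in range(11):

After execution: result = 5
5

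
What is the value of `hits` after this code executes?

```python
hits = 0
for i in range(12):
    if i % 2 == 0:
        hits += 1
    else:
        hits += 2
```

Let's trace through this code step by step.

Initialize: hits = 0
Entering loop: for i in range(12):

After execution: hits = 18
18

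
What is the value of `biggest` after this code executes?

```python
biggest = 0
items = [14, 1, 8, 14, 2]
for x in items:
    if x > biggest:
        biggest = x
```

Let's trace through this code step by step.

Initialize: biggest = 0
Initialize: items = [14, 1, 8, 14, 2]
Entering loop: for x in items:

After execution: biggest = 14
14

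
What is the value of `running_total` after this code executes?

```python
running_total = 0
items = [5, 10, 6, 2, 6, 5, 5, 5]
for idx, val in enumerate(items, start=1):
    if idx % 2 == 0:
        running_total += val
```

Let's trace through this code step by step.

Initialize: running_total = 0
Initialize: items = [5, 10, 6, 2, 6, 5, 5, 5]
Entering loop: for idx, val in enumerate(items, start=1):

After execution: running_total = 22
22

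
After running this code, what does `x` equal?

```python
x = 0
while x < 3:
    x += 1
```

Let's trace through this code step by step.

Initialize: x = 0
Entering loop: while x < 3:

After execution: x = 3
3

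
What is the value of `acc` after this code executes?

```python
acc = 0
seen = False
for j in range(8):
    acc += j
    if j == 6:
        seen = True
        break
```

Let's trace through this code step by step.

Initialize: acc = 0
Initialize: seen = False
Entering loop: for j in range(8):

After execution: acc = 21
21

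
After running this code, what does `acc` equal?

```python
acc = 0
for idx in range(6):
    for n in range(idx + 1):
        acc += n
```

Let's trace through this code step by step.

Initialize: acc = 0
Entering loop: for idx in range(6):

After execution: acc = 35
35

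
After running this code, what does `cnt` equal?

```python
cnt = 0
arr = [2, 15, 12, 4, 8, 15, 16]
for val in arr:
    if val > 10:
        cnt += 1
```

Let's trace through this code step by step.

Initialize: cnt = 0
Initialize: arr = [2, 15, 12, 4, 8, 15, 16]
Entering loop: for val in arr:

After execution: cnt = 4
4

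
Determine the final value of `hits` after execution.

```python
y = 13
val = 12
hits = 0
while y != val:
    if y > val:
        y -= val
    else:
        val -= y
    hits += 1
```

Let's trace through this code step by step.

Initialize: y = 13
Initialize: val = 12
Initialize: hits = 0
Entering loop: while y != val:

After execution: hits = 12
12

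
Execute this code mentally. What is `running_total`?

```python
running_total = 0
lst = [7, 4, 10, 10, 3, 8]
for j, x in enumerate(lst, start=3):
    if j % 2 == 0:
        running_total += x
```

Let's trace through this code step by step.

Initialize: running_total = 0
Initialize: lst = [7, 4, 10, 10, 3, 8]
Entering loop: for j, x in enumerate(lst, start=3):

After execution: running_total = 22
22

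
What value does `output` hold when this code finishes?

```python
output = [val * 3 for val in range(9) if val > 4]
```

Let's trace through this code step by step.

Initialize: output = [val * 3 for val in range(9) if val > 4]

After execution: output = [15, 18, 21, 24]
[15, 18, 21, 24]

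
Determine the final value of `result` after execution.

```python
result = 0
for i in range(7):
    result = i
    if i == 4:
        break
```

Let's trace through this code step by step.

Initialize: result = 0
Entering loop: for i in range(7):

After execution: result = 4
4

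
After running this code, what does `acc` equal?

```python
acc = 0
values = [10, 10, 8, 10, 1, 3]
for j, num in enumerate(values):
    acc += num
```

Let's trace through this code step by step.

Initialize: acc = 0
Initialize: values = [10, 10, 8, 10, 1, 3]
Entering loop: for j, num in enumerate(values):

After execution: acc = 42
42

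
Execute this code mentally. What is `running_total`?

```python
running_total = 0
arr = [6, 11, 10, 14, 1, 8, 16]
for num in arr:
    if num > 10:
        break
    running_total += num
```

Let's trace through this code step by step.

Initialize: running_total = 0
Initialize: arr = [6, 11, 10, 14, 1, 8, 16]
Entering loop: for num in arr:

After execution: running_total = 6
6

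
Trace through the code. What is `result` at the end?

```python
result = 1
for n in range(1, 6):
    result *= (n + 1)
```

Let's trace through this code step by step.

Initialize: result = 1
Entering loop: for n in range(1, 6):

After execution: result = 720
720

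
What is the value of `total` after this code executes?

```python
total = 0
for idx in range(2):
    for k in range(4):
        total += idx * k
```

Let's trace through this code step by step.

Initialize: total = 0
Entering loop: for idx in range(2):

After execution: total = 6
6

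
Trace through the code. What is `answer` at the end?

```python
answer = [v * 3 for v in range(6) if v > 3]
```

Let's trace through this code step by step.

Initialize: answer = [v * 3 for v in range(6) if v > 3]

After execution: answer = [12, 15]
[12, 15]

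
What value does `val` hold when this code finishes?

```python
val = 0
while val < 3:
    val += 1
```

Let's trace through this code step by step.

Initialize: val = 0
Entering loop: while val < 3:

After execution: val = 3
3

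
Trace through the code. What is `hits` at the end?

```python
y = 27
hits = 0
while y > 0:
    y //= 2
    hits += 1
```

Let's trace through this code step by step.

Initialize: y = 27
Initialize: hits = 0
Entering loop: while y > 0:

After execution: hits = 5
5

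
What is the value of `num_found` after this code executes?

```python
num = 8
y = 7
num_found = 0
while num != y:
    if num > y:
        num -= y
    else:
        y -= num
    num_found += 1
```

Let's trace through this code step by step.

Initialize: num = 8
Initialize: y = 7
Initialize: num_found = 0
Entering loop: while num != y:

After execution: num_found = 7
7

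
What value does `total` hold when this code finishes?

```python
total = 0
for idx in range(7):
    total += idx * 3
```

Let's trace through this code step by step.

Initialize: total = 0
Entering loop: for idx in range(7):

After execution: total = 63
63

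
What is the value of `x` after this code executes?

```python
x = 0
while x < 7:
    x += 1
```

Let's trace through this code step by step.

Initialize: x = 0
Entering loop: while x < 7:

After execution: x = 7
7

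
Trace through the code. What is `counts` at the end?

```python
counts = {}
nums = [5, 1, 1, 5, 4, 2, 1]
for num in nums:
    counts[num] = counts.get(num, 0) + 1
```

Let's trace through this code step by step.

Initialize: counts = {}
Initialize: nums = [5, 1, 1, 5, 4, 2, 1]
Entering loop: for num in nums:

After execution: counts = {5: 2, 1: 3, 4: 1, 2: 1}
{5: 2, 1: 3, 4: 1, 2: 1}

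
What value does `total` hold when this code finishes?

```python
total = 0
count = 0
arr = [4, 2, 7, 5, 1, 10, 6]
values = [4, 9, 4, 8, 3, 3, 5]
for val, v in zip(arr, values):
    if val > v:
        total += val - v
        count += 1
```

Let's trace through this code step by step.

Initialize: total = 0
Initialize: count = 0
Initialize: arr = [4, 2, 7, 5, 1, 10, 6]
Initialize: values = [4, 9, 4, 8, 3, 3, 5]
Entering loop: for val, v in zip(arr, values):

After execution: total = 11
11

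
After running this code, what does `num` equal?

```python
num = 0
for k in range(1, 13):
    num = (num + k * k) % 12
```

Let's trace through this code step by step.

Initialize: num = 0
Entering loop: for k in range(1, 13):

After execution: num = 2
2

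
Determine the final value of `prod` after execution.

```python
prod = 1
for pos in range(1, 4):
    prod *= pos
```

Let's trace through this code step by step.

Initialize: prod = 1
Entering loop: for pos in range(1, 4):

After execution: prod = 6
6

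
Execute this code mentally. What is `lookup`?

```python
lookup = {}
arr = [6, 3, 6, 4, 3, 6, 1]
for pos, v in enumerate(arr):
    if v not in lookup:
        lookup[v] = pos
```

Let's trace through this code step by step.

Initialize: lookup = {}
Initialize: arr = [6, 3, 6, 4, 3, 6, 1]
Entering loop: for pos, v in enumerate(arr):

After execution: lookup = {6: 0, 3: 1, 4: 3, 1: 6}
{6: 0, 3: 1, 4: 3, 1: 6}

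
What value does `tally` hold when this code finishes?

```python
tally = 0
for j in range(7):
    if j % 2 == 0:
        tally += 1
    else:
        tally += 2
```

Let's trace through this code step by step.

Initialize: tally = 0
Entering loop: for j in range(7):

After execution: tally = 10
10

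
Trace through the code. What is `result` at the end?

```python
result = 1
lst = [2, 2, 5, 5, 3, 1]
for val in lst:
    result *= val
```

Let's trace through this code step by step.

Initialize: result = 1
Initialize: lst = [2, 2, 5, 5, 3, 1]
Entering loop: for val in lst:

After execution: result = 300
300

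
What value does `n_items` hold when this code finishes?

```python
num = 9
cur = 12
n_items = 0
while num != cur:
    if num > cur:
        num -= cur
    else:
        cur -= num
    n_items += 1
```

Let's trace through this code step by step.

Initialize: num = 9
Initialize: cur = 12
Initialize: n_items = 0
Entering loop: while num != cur:

After execution: n_items = 3
3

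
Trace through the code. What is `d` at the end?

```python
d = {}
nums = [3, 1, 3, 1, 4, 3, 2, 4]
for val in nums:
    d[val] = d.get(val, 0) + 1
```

Let's trace through this code step by step.

Initialize: d = {}
Initialize: nums = [3, 1, 3, 1, 4, 3, 2, 4]
Entering loop: for val in nums:

After execution: d = {3: 3, 1: 2, 4: 2, 2: 1}
{3: 3, 1: 2, 4: 2, 2: 1}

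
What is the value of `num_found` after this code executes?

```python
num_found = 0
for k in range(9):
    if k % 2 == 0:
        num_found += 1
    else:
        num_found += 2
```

Let's trace through this code step by step.

Initialize: num_found = 0
Entering loop: for k in range(9):

After execution: num_found = 13
13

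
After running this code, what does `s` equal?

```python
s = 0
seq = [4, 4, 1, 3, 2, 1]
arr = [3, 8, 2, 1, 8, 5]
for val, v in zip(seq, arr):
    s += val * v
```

Let's trace through this code step by step.

Initialize: s = 0
Initialize: seq = [4, 4, 1, 3, 2, 1]
Initialize: arr = [3, 8, 2, 1, 8, 5]
Entering loop: for val, v in zip(seq, arr):

After execution: s = 70
70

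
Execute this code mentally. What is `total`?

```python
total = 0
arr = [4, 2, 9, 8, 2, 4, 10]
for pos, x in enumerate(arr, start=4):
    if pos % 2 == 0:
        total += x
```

Let's trace through this code step by step.

Initialize: total = 0
Initialize: arr = [4, 2, 9, 8, 2, 4, 10]
Entering loop: for pos, x in enumerate(arr, start=4):

After execution: total = 25
25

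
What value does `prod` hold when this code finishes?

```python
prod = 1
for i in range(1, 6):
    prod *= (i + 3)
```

Let's trace through this code step by step.

Initialize: prod = 1
Entering loop: for i in range(1, 6):

After execution: prod = 6720
6720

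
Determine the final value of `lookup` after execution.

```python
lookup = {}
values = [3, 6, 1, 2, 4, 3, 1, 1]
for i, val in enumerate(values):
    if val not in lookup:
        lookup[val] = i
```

Let's trace through this code step by step.

Initialize: lookup = {}
Initialize: values = [3, 6, 1, 2, 4, 3, 1, 1]
Entering loop: for i, val in enumerate(values):

After execution: lookup = {3: 0, 6: 1, 1: 2, 2: 3, 4: 4}
{3: 0, 6: 1, 1: 2, 2: 3, 4: 4}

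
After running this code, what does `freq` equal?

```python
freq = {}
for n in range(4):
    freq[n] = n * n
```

Let's trace through this code step by step.

Initialize: freq = {}
Entering loop: for n in range(4):

After execution: freq = {0: 0, 1: 1, 2: 4, 3: 9}
{0: 0, 1: 1, 2: 4, 3: 9}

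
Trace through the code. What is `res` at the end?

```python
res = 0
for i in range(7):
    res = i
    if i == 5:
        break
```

Let's trace through this code step by step.

Initialize: res = 0
Entering loop: for i in range(7):

After execution: res = 5
5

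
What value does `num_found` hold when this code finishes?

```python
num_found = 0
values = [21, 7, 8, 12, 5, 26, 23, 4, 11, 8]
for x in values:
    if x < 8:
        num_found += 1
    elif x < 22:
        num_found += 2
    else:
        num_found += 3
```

Let's trace through this code step by step.

Initialize: num_found = 0
Initialize: values = [21, 7, 8, 12, 5, 26, 23, 4, 11, 8]
Entering loop: for x in values:

After execution: num_found = 19
19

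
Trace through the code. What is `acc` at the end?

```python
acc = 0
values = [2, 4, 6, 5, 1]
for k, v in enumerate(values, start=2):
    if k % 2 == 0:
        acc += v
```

Let's trace through this code step by step.

Initialize: acc = 0
Initialize: values = [2, 4, 6, 5, 1]
Entering loop: for k, v in enumerate(values, start=2):

After execution: acc = 9
9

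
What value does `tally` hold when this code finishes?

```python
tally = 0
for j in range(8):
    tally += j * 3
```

Let's trace through this code step by step.

Initialize: tally = 0
Entering loop: for j in range(8):

After execution: tally = 84
84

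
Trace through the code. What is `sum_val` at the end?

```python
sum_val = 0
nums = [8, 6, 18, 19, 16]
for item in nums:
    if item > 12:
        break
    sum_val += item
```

Let's trace through this code step by step.

Initialize: sum_val = 0
Initialize: nums = [8, 6, 18, 19, 16]
Entering loop: for item in nums:

After execution: sum_val = 14
14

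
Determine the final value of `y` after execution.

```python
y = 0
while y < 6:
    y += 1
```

Let's trace through this code step by step.

Initialize: y = 0
Entering loop: while y < 6:

After execution: y = 6
6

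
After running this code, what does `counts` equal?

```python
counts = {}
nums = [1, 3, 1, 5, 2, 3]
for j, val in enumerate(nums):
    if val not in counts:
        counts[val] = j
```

Let's trace through this code step by step.

Initialize: counts = {}
Initialize: nums = [1, 3, 1, 5, 2, 3]
Entering loop: for j, val in enumerate(nums):

After execution: counts = {1: 0, 3: 1, 5: 3, 2: 4}
{1: 0, 3: 1, 5: 3, 2: 4}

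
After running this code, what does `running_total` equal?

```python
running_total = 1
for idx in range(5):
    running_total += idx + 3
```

Let's trace through this code step by step.

Initialize: running_total = 1
Entering loop: for idx in range(5):

After execution: running_total = 26
26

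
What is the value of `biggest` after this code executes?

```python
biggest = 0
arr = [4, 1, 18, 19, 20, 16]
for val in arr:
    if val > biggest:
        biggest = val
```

Let's trace through this code step by step.

Initialize: biggest = 0
Initialize: arr = [4, 1, 18, 19, 20, 16]
Entering loop: for val in arr:

After execution: biggest = 20
20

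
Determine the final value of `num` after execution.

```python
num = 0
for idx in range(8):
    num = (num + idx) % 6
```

Let's trace through this code step by step.

Initialize: num = 0
Entering loop: for idx in range(8):

After execution: num = 4
4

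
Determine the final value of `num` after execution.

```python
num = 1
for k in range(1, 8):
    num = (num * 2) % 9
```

Let's trace through this code step by step.

Initialize: num = 1
Entering loop: for k in range(1, 8):

After execution: num = 2
2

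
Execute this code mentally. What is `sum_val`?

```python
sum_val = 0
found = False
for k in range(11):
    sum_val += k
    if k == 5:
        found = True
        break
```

Let's trace through this code step by step.

Initialize: sum_val = 0
Initialize: found = False
Entering loop: for k in range(11):

After execution: sum_val = 15
15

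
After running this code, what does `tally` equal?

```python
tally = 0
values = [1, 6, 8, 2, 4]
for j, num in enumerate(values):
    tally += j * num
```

Let's trace through this code step by step.

Initialize: tally = 0
Initialize: values = [1, 6, 8, 2, 4]
Entering loop: for j, num in enumerate(values):

After execution: tally = 44
44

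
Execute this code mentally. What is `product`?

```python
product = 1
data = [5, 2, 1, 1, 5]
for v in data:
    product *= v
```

Let's trace through this code step by step.

Initialize: product = 1
Initialize: data = [5, 2, 1, 1, 5]
Entering loop: for v in data:

After execution: product = 50
50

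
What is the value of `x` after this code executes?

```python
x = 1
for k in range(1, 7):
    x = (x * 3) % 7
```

Let's trace through this code step by step.

Initialize: x = 1
Entering loop: for k in range(1, 7):

After execution: x = 1
1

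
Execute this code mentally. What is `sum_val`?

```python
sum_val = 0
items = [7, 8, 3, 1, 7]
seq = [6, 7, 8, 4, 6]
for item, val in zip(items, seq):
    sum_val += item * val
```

Let's trace through this code step by step.

Initialize: sum_val = 0
Initialize: items = [7, 8, 3, 1, 7]
Initialize: seq = [6, 7, 8, 4, 6]
Entering loop: for item, val in zip(items, seq):

After execution: sum_val = 168
168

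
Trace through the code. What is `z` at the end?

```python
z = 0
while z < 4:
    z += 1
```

Let's trace through this code step by step.

Initialize: z = 0
Entering loop: while z < 4:

After execution: z = 4
4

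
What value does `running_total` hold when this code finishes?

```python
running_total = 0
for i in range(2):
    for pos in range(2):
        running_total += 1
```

Let's trace through this code step by step.

Initialize: running_total = 0
Entering loop: for i in range(2):

After execution: running_total = 4
4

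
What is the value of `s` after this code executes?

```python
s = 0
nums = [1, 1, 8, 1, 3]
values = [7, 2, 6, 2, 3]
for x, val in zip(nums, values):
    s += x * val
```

Let's trace through this code step by step.

Initialize: s = 0
Initialize: nums = [1, 1, 8, 1, 3]
Initialize: values = [7, 2, 6, 2, 3]
Entering loop: for x, val in zip(nums, values):

After execution: s = 68
68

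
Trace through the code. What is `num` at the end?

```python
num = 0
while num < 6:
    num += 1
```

Let's trace through this code step by step.

Initialize: num = 0
Entering loop: while num < 6:

After execution: num = 6
6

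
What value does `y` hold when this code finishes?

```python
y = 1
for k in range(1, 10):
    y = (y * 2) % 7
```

Let's trace through this code step by step.

Initialize: y = 1
Entering loop: for k in range(1, 10):

After execution: y = 1
1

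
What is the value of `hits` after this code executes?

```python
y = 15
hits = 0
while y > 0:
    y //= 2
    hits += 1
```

Let's trace through this code step by step.

Initialize: y = 15
Initialize: hits = 0
Entering loop: while y > 0:

After execution: hits = 4
4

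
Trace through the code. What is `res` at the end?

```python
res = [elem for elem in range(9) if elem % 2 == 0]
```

Let's trace through this code step by step.

Initialize: res = [elem for elem in range(9) if elem % 2 == 0]

After execution: res = [0, 2, 4, 6, 8]
[0, 2, 4, 6, 8]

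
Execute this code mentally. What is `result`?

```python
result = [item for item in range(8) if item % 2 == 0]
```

Let's trace through this code step by step.

Initialize: result = [item for item in range(8) if item % 2 == 0]

After execution: result = [0, 2, 4, 6]
[0, 2, 4, 6]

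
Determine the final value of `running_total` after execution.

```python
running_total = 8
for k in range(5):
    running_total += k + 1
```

Let's trace through this code step by step.

Initialize: running_total = 8
Entering loop: for k in range(5):

After execution: running_total = 23
23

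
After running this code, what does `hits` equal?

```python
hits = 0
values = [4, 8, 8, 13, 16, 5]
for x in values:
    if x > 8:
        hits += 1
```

Let's trace through this code step by step.

Initialize: hits = 0
Initialize: values = [4, 8, 8, 13, 16, 5]
Entering loop: for x in values:

After execution: hits = 2
2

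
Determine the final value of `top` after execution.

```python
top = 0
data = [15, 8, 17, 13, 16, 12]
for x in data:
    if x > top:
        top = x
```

Let's trace through this code step by step.

Initialize: top = 0
Initialize: data = [15, 8, 17, 13, 16, 12]
Entering loop: for x in data:

After execution: top = 17
17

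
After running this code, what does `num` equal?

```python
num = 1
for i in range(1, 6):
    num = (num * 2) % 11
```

Let's trace through this code step by step.

Initialize: num = 1
Entering loop: for i in range(1, 6):

After execution: num = 10
10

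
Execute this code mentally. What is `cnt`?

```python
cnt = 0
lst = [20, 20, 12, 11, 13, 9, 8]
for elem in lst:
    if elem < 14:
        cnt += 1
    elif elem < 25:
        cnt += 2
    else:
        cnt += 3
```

Let's trace through this code step by step.

Initialize: cnt = 0
Initialize: lst = [20, 20, 12, 11, 13, 9, 8]
Entering loop: for elem in lst:

After execution: cnt = 9
9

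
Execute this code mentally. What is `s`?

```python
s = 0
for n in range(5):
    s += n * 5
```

Let's trace through this code step by step.

Initialize: s = 0
Entering loop: for n in range(5):

After execution: s = 50
50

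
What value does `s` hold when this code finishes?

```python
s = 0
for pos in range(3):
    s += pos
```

Let's trace through this code step by step.

Initialize: s = 0
Entering loop: for pos in range(3):

After execution: s = 3
3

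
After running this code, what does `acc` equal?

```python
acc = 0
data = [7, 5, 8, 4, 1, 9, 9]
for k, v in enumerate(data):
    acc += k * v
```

Let's trace through this code step by step.

Initialize: acc = 0
Initialize: data = [7, 5, 8, 4, 1, 9, 9]
Entering loop: for k, v in enumerate(data):

After execution: acc = 136
136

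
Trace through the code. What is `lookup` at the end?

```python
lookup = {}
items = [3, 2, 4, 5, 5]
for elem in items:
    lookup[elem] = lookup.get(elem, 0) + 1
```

Let's trace through this code step by step.

Initialize: lookup = {}
Initialize: items = [3, 2, 4, 5, 5]
Entering loop: for elem in items:

After execution: lookup = {3: 1, 2: 1, 4: 1, 5: 2}
{3: 1, 2: 1, 4: 1, 5: 2}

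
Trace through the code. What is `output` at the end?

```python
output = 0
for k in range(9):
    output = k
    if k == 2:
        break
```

Let's trace through this code step by step.

Initialize: output = 0
Entering loop: for k in range(9):

After execution: output = 2
2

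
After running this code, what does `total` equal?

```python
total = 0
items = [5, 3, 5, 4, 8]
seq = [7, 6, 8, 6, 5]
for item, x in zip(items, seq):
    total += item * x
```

Let's trace through this code step by step.

Initialize: total = 0
Initialize: items = [5, 3, 5, 4, 8]
Initialize: seq = [7, 6, 8, 6, 5]
Entering loop: for item, x in zip(items, seq):

After execution: total = 157
157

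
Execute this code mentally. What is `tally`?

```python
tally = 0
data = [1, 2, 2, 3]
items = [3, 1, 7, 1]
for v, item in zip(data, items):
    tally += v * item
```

Let's trace through this code step by step.

Initialize: tally = 0
Initialize: data = [1, 2, 2, 3]
Initialize: items = [3, 1, 7, 1]
Entering loop: for v, item in zip(data, items):

After execution: tally = 22
22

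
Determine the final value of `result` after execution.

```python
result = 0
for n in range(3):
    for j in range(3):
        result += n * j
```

Let's trace through this code step by step.

Initialize: result = 0
Entering loop: for n in range(3):

After execution: result = 9
9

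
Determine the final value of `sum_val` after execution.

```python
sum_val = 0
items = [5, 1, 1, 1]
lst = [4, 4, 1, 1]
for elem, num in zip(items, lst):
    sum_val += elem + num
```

Let's trace through this code step by step.

Initialize: sum_val = 0
Initialize: items = [5, 1, 1, 1]
Initialize: lst = [4, 4, 1, 1]
Entering loop: for elem, num in zip(items, lst):

After execution: sum_val = 18
18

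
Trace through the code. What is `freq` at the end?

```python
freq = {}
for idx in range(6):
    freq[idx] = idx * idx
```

Let's trace through this code step by step.

Initialize: freq = {}
Entering loop: for idx in range(6):

After execution: freq = {0: 0, 1: 1, 2: 4, 3: 9, 4: 16, 5: 25}
{0: 0, 1: 1, 2: 4, 3: 9, 4: 16, 5: 25}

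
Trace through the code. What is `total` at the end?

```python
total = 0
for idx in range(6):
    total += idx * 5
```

Let's trace through this code step by step.

Initialize: total = 0
Entering loop: for idx in range(6):

After execution: total = 75
75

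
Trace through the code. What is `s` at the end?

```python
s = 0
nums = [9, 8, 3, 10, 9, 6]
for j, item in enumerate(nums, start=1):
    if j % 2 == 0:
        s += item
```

Let's trace through this code step by step.

Initialize: s = 0
Initialize: nums = [9, 8, 3, 10, 9, 6]
Entering loop: for j, item in enumerate(nums, start=1):

After execution: s = 24
24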